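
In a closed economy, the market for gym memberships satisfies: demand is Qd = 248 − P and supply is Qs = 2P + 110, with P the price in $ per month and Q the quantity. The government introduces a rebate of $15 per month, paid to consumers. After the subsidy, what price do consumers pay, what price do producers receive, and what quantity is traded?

Consumers pay $36; producers receive $51; quantity = 212.

Before the subsidy: set 248 − P = 2P + 110 → P* = $46, Q* = 202.
With a per-unit subsidy paid to consumers, each effectively pays P − 15, so demand becomes Qd = 248 − (P − 15).
New equilibrium: consumers pay $36, producers receive $51, Q = 212. (Wedge: Pb − Ps = −15.)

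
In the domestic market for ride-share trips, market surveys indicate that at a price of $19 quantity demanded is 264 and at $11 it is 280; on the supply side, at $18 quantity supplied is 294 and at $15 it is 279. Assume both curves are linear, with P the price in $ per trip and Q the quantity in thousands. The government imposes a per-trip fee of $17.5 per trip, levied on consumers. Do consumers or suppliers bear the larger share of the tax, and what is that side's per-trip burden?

Consumers bear the larger share: $12.5 per trip.

Demand slope: (280 − 264)/(11 − 19) = -2, so Qd = 302 − 2P.
Supply slope: (279 − 294)/(15 − 18) = 5, so Qs = 5P + 204.
Before the tax: set 302 − 2P = 5P + 204 → P* = $14, Q* = 274.
With the tax collected from consumers, demand (in seller-price terms) shifts: Qd = 302 − 2(P + 17.5).
Solving gives Q = 249 with consumers paying $26.5 and suppliers receiving $9 (the $17.5 wedge).
Per-trip burden: consumers $12.5, suppliers $5.
Consumers take the larger share because demand is less price-elastic here (demand slope 2 vs supply slope 5).
The less price-elastic side of the market bears the larger share of a per-unit tax.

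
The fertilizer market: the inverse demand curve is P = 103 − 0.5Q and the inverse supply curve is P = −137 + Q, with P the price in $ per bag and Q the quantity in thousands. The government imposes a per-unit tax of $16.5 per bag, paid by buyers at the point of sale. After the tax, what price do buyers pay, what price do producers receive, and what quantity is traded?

Buyers pay $28.5; producers receive $12; quantity = 149.

Rewrite in direct form: Qd = 206 − 2P and Qs = P + 137.
Before the tax: set 206 − 2P = P + 137 → P* = $23, Q* = 160.
With the tax collected from buyers, demand (in seller-price terms) shifts: Qd = 206 − 2(P + 16.5).
New equilibrium: buyers pay $28.5, producers receive $12, Q = 149. (Wedge: Pb − Ps = 16.5.)
The less price-elastic side of the market bears the larger share of a per-unit tax.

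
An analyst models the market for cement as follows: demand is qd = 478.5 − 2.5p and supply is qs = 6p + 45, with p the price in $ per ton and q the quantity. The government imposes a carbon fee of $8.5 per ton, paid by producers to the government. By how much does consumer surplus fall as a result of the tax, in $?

Consumer surplus falls by $2061.

Without the tax, 478.5 − 2.5p = 6p + 45 gives 8.5p = 433.5, so p* = $51 and q* = 351.
With the tax collected from producers, supply shifts: qs = 6(p − 8.5) + 45.
New equilibrium: buyers pay $57, producers receive $48.5, q = 336. (Wedge: pb − ps = 8.5.)
ΔCS is the trapezoid between Q = 336 and Q = 351 of height $6: ½ · (351 + 336) · 6 = $2061.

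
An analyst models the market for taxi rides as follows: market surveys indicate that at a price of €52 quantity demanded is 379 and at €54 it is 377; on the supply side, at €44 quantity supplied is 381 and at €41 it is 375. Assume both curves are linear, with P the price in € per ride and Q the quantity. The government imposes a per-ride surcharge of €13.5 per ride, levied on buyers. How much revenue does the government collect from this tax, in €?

Demand slope: (377 − 379)/(54 − 52) = -1, so Qd = 431 − P.
Supply slope: (375 − 381)/(41 − 44) = 2, so Qs = 2P + 293.
Before the tax: set 431 − P = 2P + 293 → P* = €46, Q* = 385.
With the tax collected from buyers, demand (in seller-price terms) shifts: Qd = 431 − (P + 13.5).
New equilibrium: buyers pay €55, suppliers receive €41.5, Q = 376. (Wedge: Pb − Ps = 13.5.)
Revenue = t · Q = 13.5 · 376 = €5076.

Tax revenue = €5076.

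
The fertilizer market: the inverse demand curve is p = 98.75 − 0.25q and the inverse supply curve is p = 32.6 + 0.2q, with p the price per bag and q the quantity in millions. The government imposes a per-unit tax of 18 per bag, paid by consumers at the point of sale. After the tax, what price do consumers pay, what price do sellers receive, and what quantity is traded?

Consumers pay 72; sellers receive 54; quantity = 107.

Inverting to q(p) form: qd = 395 − 4p; qs = 5p − 163.
Before the tax: set 395 − 4p = 5p − 163 → p* = 62, q* = 147.
With the tax collected from consumers, demand (in seller-price terms) shifts: qd = 395 − 4(p + 18).
New equilibrium: consumers pay 72, sellers receive 54, q = 107. (Wedge: pb − ps = 18.)
The less price-elastic side of the market bears the larger share of a per-unit tax.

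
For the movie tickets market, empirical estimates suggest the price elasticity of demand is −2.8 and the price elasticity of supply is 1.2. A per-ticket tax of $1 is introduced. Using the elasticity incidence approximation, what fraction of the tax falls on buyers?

Incidence ratio: buyers' share ≈ εs / (εs + |εd|) = 1.2 / (1.2 + 2.8) = 0.3.
Supply is the less elastic side, so buyers bear the smaller share.

Buyers' share ≈ 0.3.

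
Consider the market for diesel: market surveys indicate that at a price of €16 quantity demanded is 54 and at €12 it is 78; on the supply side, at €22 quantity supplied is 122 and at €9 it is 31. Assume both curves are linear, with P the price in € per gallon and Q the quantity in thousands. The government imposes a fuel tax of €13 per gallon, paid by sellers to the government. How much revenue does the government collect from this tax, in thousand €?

Demand slope: (78 − 54)/(12 − 16) = -6, so Qd = 150 − 6P.
Supply slope: (31 − 122)/(9 − 22) = 7, so Qs = 7P − 32.
Before the tax: set 150 − 6P = 7P − 32 → P* = €14, Q* = 66.
With the tax collected from sellers, supply shifts: Qs = 7(P − 13) − 32.
New equilibrium: consumers pay €21, sellers receive €8, Q = 24. (Wedge: Pb − Ps = 13.)
Revenue = t · Q = 13 · 24 = €312.

Tax revenue = €312 thousand.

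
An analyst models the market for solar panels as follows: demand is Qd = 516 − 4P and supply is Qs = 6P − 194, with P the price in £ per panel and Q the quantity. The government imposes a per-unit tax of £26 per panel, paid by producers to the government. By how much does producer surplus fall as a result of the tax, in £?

Producer surplus falls by £2088.32.

Before the tax: set 516 − 4P = 6P − 194 → P* = £71, Q* = 232.
With the tax collected from producers, supply shifts: Qs = 6(P − 26) − 194.
Solving gives Q = 169.6 with buyers paying £86.6 and producers receiving £60.6 (the £26 wedge).
ΔPS is the trapezoid between Q = 169.6 and Q = 232 of height £10.4: ½ · (232 + 169.6) · 10.4 = £2088.32.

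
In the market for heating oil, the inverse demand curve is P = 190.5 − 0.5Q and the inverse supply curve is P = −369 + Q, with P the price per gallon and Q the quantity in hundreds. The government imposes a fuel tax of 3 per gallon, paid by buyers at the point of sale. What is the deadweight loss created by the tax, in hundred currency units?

Deadweight loss = 3 hundred.

Inverting to Q(P) form: Qd = 381 − 2P; Qs = P + 369.
Before the tax: set 381 − 2P = P + 369 → P* = 4, Q* = 373.
With the tax collected from buyers, demand (in seller-price terms) shifts: Qd = 381 − 2(P + 3).
Solving gives Q = 371 with buyers paying 5 and sellers receiving 2 (the 3 wedge).
Quantity falls by |ΔQ| = |373 − 371| = 2.
DWL = ½ · t · |ΔQ| = ½ · 3 · 2 = 3.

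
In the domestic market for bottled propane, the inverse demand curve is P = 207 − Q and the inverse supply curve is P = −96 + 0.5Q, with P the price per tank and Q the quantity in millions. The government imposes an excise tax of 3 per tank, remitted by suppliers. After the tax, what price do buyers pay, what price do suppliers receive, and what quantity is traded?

Buyers pay 7; suppliers receive 4; quantity = 200.

Rewrite in direct form: Qd = 207 − P and Qs = 2P + 192.
Without the tax, 207 − P = 2P + 192 gives 3P = 15, so P* = 5 and Q* = 202.
With the tax collected from suppliers, supply shifts: Qs = 2(P − 3) + 192.
New equilibrium: buyers pay 7, suppliers receive 4, Q = 200. (Wedge: Pb − Ps = 3.)
The less price-elastic side of the market bears the larger share of a per-unit tax.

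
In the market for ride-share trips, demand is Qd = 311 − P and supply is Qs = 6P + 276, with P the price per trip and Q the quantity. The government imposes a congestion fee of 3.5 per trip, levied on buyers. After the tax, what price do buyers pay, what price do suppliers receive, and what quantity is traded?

Buyers pay 8; suppliers receive 4.5; quantity = 303.

Before the tax: set 311 − P = 6P + 276 → P* = 5, Q* = 306.
With the tax collected from buyers, demand (in seller-price terms) shifts: Qd = 311 − (P + 3.5).
Solving gives Q = 303 with buyers paying 8 and suppliers receiving 4.5 (the 3.5 wedge).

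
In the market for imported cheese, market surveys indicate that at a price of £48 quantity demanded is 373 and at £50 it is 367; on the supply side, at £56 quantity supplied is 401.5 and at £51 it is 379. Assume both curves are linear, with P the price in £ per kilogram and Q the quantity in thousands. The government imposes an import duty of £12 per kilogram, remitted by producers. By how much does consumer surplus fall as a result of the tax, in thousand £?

Consumer surplus falls by £2586.24 thousand.

Demand slope: (367 − 373)/(50 − 48) = -3, so Qd = 517 − 3P.
Supply slope: (379 − 401.5)/(51 − 56) = 4.5, so Qs = 4.5P + 149.5.
Before the tax: set 517 − 3P = 4.5P + 149.5 → P* = £49, Q* = 370.
With the tax collected from producers, supply shifts: Qs = 4.5(P − 12) + 149.5.
Solving gives Q = 348.4 with consumers paying £56.2 and producers receiving £44.2 (the £12 wedge).
ΔCS is the trapezoid between Q = 348.4 and Q = 370 of height £7.2: ½ · (370 + 348.4) · 7.2 = £2586.24.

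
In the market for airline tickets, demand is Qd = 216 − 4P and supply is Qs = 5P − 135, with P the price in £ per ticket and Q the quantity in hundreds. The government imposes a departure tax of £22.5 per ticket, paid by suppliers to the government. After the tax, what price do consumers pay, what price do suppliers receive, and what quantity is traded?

Consumers pay £51.5; suppliers receive £29; quantity = 10.

Without the tax, 216 − 4P = 5P − 135 gives 9P = 351, so P* = £39 and Q* = 60.
With the tax collected from suppliers, supply shifts: Qs = 5(P − 22.5) − 135.
Solving gives Q = 10 with consumers paying £51.5 and suppliers receiving £29 (the £22.5 wedge).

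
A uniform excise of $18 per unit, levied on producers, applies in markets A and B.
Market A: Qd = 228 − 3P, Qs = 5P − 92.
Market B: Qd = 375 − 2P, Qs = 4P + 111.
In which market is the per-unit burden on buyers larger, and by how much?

Market A: pre-tax P* = $40, Q* = 108; post-tax Q = 74.25; per-unit burden on buyers = $11.25.
Market B: pre-tax P* = $44, Q* = 287; post-tax Q = 263; per-unit burden on buyers = $12.
Difference: $11.25 vs $12 → market B is larger by $0.75.

Market B, by $0.75.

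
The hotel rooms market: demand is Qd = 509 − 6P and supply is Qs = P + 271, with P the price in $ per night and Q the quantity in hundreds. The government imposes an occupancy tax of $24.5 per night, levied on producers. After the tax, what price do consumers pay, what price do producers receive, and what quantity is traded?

Without the tax, 509 − 6P = P + 271 gives 7P = 238, so P* = $34 and Q* = 305.
With the tax collected from producers, supply shifts: Qs = (P − 24.5) + 271.
Solving gives Q = 284 with consumers paying $37.5 and producers receiving $13 (the $24.5 wedge).
The less price-elastic side of the market bears the larger share of a per-unit tax.

Consumers pay $37.5; producers receive $13; quantity = 284.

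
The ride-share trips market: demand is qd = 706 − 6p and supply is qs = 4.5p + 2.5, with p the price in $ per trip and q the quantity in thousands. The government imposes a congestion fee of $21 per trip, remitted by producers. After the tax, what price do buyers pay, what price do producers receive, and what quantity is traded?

Without the tax, 706 − 6p = 4.5p + 2.5 gives 10.5p = 703.5, so p* = $67 and q* = 304.
With the tax collected from producers, supply shifts: qs = 4.5(p − 21) + 2.5.
New equilibrium: buyers pay $76, producers receive $55, q = 250. (Wedge: pb − ps = 21.)
The less price-elastic side of the market bears the larger share of a per-unit tax.

Buyers pay $76; producers receive $55; quantity = 250.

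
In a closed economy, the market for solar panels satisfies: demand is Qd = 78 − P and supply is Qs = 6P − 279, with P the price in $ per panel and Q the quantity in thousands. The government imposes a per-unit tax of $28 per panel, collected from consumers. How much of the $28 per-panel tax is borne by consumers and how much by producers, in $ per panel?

Consumers bear $24 per panel; producers bear $4 per panel.

Before the tax: set 78 − P = 6P − 279 → P* = $51, Q* = 27.
With the tax collected from consumers, demand (in seller-price terms) shifts: Qd = 78 − (P + 28).
New equilibrium: consumers pay $75, producers receive $47, Q = 3. (Wedge: Pb − Ps = 28.)
Burden on consumers: $24; on producers: $4. (They sum to $28.)
The less price-elastic side of the market bears the larger share of a per-unit tax.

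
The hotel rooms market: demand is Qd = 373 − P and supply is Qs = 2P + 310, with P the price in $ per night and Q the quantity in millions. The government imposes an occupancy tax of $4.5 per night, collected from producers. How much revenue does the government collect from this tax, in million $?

Tax revenue = $1570.5 million.

Before the tax: set 373 − P = 2P + 310 → P* = $21, Q* = 352.
With the tax collected from producers, supply shifts: Qs = 2(P − 4.5) + 310.
New equilibrium: consumers pay $24, producers receive $19.5, Q = 349. (Wedge: Pb − Ps = 4.5.)
Revenue = t · Q = 4.5 · 349 = $1570.5.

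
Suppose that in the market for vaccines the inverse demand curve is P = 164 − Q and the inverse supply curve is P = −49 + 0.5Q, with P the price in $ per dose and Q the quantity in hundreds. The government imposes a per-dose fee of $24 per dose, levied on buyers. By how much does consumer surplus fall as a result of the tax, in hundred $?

Consumer surplus falls by $2144 hundred.

Rewrite in direct form: Qd = 164 − P and Qs = 2P + 98.
Without the tax, 164 − P = 2P + 98 gives 3P = 66, so P* = $22 and Q* = 142.
With the tax collected from buyers, demand (in seller-price terms) shifts: Qd = 164 − (P + 24).
Solving gives Q = 126 with buyers paying $38 and producers receiving $14 (the $24 wedge).
ΔCS is the trapezoid between Q = 126 and Q = 142 of height $16: ½ · (142 + 126) · 16 = $2144.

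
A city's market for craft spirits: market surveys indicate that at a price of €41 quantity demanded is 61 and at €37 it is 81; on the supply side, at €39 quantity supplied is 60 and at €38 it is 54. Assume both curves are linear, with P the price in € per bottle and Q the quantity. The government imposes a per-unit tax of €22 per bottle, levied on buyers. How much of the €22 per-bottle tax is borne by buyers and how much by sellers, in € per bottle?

Demand slope: (81 − 61)/(37 − 41) = -5, so Qd = 266 − 5P.
Supply slope: (54 − 60)/(38 − 39) = 6, so Qs = 6P − 174.
Without the tax, 266 − 5P = 6P − 174 gives 11P = 440, so P* = €40 and Q* = 66.
With the tax collected from buyers, demand (in seller-price terms) shifts: Qd = 266 − 5(P + 22).
Solving gives Q = 6 with buyers paying €52 and sellers receiving €30 (the €22 wedge).
Burden on buyers: €12; on sellers: €10. (They sum to €22.)

Buyers bear €12 per bottle; sellers bear €10 per bottle.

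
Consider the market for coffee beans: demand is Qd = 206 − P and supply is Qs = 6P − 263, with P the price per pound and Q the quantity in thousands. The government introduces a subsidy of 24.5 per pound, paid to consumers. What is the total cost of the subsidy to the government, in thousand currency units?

Before the subsidy: set 206 − P = 6P − 263 → P* = 67, Q* = 139.
With a per-unit subsidy paid to consumers, each effectively pays P − 24.5, so demand becomes Qd = 206 − (P − 24.5).
Solving gives Q = 160 with consumers paying 46 and suppliers receiving 70.5 (the 24.5 wedge).
Outlay = t · Q = 24.5 · 160 = 3920.

Government outlay = 3920 thousand.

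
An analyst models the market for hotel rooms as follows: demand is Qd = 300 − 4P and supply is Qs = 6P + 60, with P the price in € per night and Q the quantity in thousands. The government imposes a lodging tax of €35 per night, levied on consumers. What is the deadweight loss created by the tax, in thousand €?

Without the tax, 300 − 4P = 6P + 60 gives 10P = 240, so P* = €24 and Q* = 204.
With the tax collected from consumers, demand (in seller-price terms) shifts: Qd = 300 − 4(P + 35).
New equilibrium: consumers pay €45, producers receive €10, Q = 120. (Wedge: Pb − Ps = 35.)
Quantity falls by |ΔQ| = |204 − 120| = 84.
DWL = ½ · t · |ΔQ| = ½ · 35 · 84 = €1470.

Deadweight loss = €1470 thousand.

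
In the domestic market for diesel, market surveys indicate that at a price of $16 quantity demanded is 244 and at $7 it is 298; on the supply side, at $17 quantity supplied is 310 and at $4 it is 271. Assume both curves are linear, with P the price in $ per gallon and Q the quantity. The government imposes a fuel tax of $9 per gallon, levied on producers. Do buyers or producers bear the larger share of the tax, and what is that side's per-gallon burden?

Producers bear the larger share: $6 per gallon.

Demand slope: (298 − 244)/(7 − 16) = -6, so Qd = 340 − 6P.
Supply slope: (271 − 310)/(4 − 17) = 3, so Qs = 3P + 259.
Before the tax: set 340 − 6P = 3P + 259 → P* = $9, Q* = 286.
With the tax collected from producers, supply shifts: Qs = 3(P − 9) + 259.
New equilibrium: buyers pay $12, producers receive $3, Q = 268. (Wedge: Pb − Ps = 9.)
Per-gallon burden: buyers $3, producers $6.
Producers take the larger share because supply is less price-elastic here (demand slope 6 vs supply slope 3).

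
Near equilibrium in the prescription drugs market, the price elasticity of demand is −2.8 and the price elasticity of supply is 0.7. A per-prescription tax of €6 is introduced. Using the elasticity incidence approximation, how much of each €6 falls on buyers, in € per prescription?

Incidence ratio: buyers' share ≈ εs / (εs + |εd|) = 0.7 / (0.7 + 2.8) = 0.2.
So buyers bear ≈ 0.2 × €6 = €1.2; sellers bear €4.8.

Buyers bear ≈ €1.2 per prescription.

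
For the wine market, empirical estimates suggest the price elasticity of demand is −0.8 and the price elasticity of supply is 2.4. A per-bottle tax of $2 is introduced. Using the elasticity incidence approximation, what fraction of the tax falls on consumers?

Incidence ratio: consumers' share ≈ εs / (εs + |εd|) = 2.4 / (2.4 + 0.8) = 0.75.
Supply is the more elastic side, so consumers bear the larger share.

Consumers' share ≈ 0.75.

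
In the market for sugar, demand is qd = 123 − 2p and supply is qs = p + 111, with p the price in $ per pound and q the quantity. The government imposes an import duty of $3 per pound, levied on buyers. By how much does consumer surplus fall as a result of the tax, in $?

Before the tax: set 123 − 2p = p + 111 → p* = $4, q* = 115.
With the tax collected from buyers, demand (in seller-price terms) shifts: qd = 123 − 2(p + 3).
New equilibrium: buyers pay $5, sellers receive $2, q = 113. (Wedge: pb − ps = 3.)
ΔCS is the trapezoid between Q = 113 and Q = 115 of height $1: ½ · (115 + 113) · 1 = $114.

Consumer surplus falls by $114.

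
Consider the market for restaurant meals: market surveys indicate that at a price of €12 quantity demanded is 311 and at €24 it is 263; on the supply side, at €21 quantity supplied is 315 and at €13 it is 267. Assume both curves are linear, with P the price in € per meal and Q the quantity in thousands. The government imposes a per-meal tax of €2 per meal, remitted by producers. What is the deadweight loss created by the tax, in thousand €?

Demand slope: (263 − 311)/(24 − 12) = -4, so Qd = 359 − 4P.
Supply slope: (267 − 315)/(13 − 21) = 6, so Qs = 6P + 189.
Without the tax, 359 − 4P = 6P + 189 gives 10P = 170, so P* = €17 and Q* = 291.
With the tax collected from producers, supply shifts: Qs = 6(P − 2) + 189.
New equilibrium: buyers pay €18.2, producers receive €16.2, Q = 286.2. (Wedge: Pb − Ps = 2.)
Quantity falls by |ΔQ| = |291 − 286.2| = 4.8.
DWL = ½ · t · |ΔQ| = ½ · 2 · 4.8 = €4.8.

Deadweight loss = €4.8 thousand.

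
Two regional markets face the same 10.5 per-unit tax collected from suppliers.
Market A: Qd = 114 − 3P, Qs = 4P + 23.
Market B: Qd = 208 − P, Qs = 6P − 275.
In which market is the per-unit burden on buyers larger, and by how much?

Market B, by 3.

Market A: pre-tax P* = 13, Q* = 75; post-tax Q = 57; per-unit burden on buyers = 6.
Market B: pre-tax P* = 69, Q* = 139; post-tax Q = 130; per-unit burden on buyers = 9.
Difference: 6 vs 9 → market B is larger by 3.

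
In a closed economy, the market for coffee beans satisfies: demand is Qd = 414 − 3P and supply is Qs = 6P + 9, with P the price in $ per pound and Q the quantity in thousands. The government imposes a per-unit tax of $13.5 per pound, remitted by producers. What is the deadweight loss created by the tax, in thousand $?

Without the tax, 414 − 3P = 6P + 9 gives 9P = 405, so P* = $45 and Q* = 279.
With the tax collected from producers, supply shifts: Qs = 6(P − 13.5) + 9.
New equilibrium: buyers pay $54, producers receive $40.5, Q = 252. (Wedge: Pb − Ps = 13.5.)
Quantity falls by |ΔQ| = |279 − 252| = 27.
DWL = ½ · t · |ΔQ| = ½ · 13.5 · 27 = $182.25.

Deadweight loss = $182.25 thousand.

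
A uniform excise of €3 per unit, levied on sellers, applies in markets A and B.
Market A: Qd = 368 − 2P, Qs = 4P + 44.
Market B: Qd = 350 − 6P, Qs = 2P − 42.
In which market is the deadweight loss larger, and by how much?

Market B, by €0.75.

Market A: pre-tax P* = €54, Q* = 260; post-tax Q = 256; deadweight loss = €6.
Market B: pre-tax P* = €49, Q* = 56; post-tax Q = 51.5; deadweight loss = €6.75.
Difference: €6 vs €6.75 → market B is larger by €0.75.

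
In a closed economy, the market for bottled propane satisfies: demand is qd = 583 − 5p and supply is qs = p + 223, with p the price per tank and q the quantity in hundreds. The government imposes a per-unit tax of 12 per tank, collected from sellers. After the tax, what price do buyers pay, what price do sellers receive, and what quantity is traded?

Buyers pay 62; sellers receive 50; quantity = 273.

Before the tax: set 583 − 5p = p + 223 → p* = 60, q* = 283.
With the tax collected from sellers, supply shifts: qs = (p − 12) + 223.
New equilibrium: buyers pay 62, sellers receive 50, q = 273. (Wedge: pb − ps = 12.)
The less price-elastic side of the market bears the larger share of a per-unit tax.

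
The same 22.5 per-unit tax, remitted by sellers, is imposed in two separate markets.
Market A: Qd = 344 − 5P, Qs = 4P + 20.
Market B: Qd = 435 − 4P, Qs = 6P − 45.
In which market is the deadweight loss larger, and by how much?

Market A: pre-tax P* = 36, Q* = 164; post-tax Q = 114; deadweight loss = 562.5.
Market B: pre-tax P* = 48, Q* = 243; post-tax Q = 189; deadweight loss = 607.5.
Difference: 562.5 vs 607.5 → market B is larger by 45.

Market B, by 45.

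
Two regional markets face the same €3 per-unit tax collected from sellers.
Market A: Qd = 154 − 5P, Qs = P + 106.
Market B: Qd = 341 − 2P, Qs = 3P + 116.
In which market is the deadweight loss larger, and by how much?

Market B, by €1.65.

Market A: pre-tax P* = €8, Q* = 114; post-tax Q = 111.5; deadweight loss = €3.75.
Market B: pre-tax P* = €45, Q* = 251; post-tax Q = 247.4; deadweight loss = €5.4.
Difference: €3.75 vs €5.4 → market B is larger by €1.65.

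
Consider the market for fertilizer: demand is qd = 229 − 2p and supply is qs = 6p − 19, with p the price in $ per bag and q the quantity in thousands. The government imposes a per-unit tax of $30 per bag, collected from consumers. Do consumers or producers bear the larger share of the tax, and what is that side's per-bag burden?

Without the tax, 229 − 2p = 6p − 19 gives 8p = 248, so p* = $31 and q* = 167.
With the tax collected from consumers, demand (in seller-price terms) shifts: qd = 229 − 2(p + 30).
New equilibrium: consumers pay $53.5, producers receive $23.5, q = 122. (Wedge: pb − ps = 30.)
Per-bag burden: consumers $22.5, producers $7.5.
Consumers take the larger share because demand is less price-elastic here (demand slope 2 vs supply slope 6).

Consumers bear the larger share: $22.5 per bag.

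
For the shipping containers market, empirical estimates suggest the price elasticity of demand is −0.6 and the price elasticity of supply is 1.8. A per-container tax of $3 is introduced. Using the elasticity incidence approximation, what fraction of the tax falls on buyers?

Incidence ratio: buyers' share ≈ εs / (εs + |εd|) = 1.8 / (1.8 + 0.6) = 0.75.
Supply is the more elastic side, so buyers bear the larger share.

Buyers' share ≈ 0.75.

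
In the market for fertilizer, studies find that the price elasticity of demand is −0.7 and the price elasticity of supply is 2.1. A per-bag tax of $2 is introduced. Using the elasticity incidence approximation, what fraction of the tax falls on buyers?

Incidence ratio: buyers' share ≈ εs / (εs + |εd|) = 2.1 / (2.1 + 0.7) = 0.75.
Supply is the more elastic side, so buyers bear the larger share.

Buyers' share ≈ 0.75.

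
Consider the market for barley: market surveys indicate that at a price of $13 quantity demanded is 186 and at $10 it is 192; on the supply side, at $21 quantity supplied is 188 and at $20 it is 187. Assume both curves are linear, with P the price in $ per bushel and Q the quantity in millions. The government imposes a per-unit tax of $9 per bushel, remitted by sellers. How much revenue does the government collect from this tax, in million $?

Tax revenue = $1584 million.

Demand slope: (192 − 186)/(10 − 13) = -2, so Qd = 212 − 2P.
Supply slope: (187 − 188)/(20 − 21) = 1, so Qs = P + 167.
Without the tax, 212 − 2P = P + 167 gives 3P = 45, so P* = $15 and Q* = 182.
With the tax collected from sellers, supply shifts: Qs = (P − 9) + 167.
New equilibrium: consumers pay $18, sellers receive $9, Q = 176. (Wedge: Pb − Ps = 9.)
Revenue = t · Q = 9 · 176 = $1584.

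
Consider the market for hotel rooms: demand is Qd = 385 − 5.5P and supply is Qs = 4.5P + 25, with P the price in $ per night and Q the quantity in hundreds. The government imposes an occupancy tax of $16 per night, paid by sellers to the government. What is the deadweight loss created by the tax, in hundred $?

Deadweight loss = $316.8 hundred.

Before the tax: set 385 − 5.5P = 4.5P + 25 → P* = $36, Q* = 187.
With the tax collected from sellers, supply shifts: Qs = 4.5(P − 16) + 25.
New equilibrium: buyers pay $43.2, sellers receive $27.2, Q = 147.4. (Wedge: Pb − Ps = 16.)
Quantity falls by |ΔQ| = |187 − 147.4| = 39.6.
DWL = ½ · t · |ΔQ| = ½ · 16 · 39.6 = $316.8.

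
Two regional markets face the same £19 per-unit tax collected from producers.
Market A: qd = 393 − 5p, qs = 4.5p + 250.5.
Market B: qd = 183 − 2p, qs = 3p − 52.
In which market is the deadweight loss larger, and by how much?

Market A, by £210.9.

Market A: pre-tax p* = £15, q* = 318; post-tax q = 273; deadweight loss = £427.5.
Market B: pre-tax p* = £47, q* = 89; post-tax q = 66.2; deadweight loss = £216.6.
Difference: £427.5 vs £216.6 → market A is larger by £210.9.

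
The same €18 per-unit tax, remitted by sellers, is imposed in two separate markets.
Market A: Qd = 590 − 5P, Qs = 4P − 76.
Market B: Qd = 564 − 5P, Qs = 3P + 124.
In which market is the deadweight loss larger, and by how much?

Market A: pre-tax P* = €74, Q* = 220; post-tax Q = 180; deadweight loss = €360.
Market B: pre-tax P* = €55, Q* = 289; post-tax Q = 255.25; deadweight loss = €303.75.
Difference: €360 vs €303.75 → market A is larger by €56.25.

Market A, by €56.25.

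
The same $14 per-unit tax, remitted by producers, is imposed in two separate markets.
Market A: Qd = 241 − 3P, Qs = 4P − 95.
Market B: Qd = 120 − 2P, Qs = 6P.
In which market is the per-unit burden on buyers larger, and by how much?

Market A: pre-tax P* = $48, Q* = 97; post-tax Q = 73; per-unit burden on buyers = $8.
Market B: pre-tax P* = $15, Q* = 90; post-tax Q = 69; per-unit burden on buyers = $10.5.
Difference: $8 vs $10.5 → market B is larger by $2.5.

Market B, by $2.5.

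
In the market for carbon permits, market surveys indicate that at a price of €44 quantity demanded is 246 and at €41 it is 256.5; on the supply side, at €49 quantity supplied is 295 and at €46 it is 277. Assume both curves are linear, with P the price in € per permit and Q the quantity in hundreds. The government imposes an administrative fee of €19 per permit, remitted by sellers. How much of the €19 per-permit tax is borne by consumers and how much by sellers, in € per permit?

Consumers bear €12 per permit; sellers bear €7 per permit.

Demand slope: (256.5 − 246)/(41 − 44) = -3.5, so Qd = 400 − 3.5P.
Supply slope: (277 − 295)/(46 − 49) = 6, so Qs = 6P + 1.
Before the tax: set 400 − 3.5P = 6P + 1 → P* = €42, Q* = 253.
With the tax collected from sellers, supply shifts: Qs = 6(P − 19) + 1.
Solving gives Q = 211 with consumers paying €54 and sellers receiving €35 (the €19 wedge).
Burden on consumers: €12; on sellers: €7. (They sum to €19.)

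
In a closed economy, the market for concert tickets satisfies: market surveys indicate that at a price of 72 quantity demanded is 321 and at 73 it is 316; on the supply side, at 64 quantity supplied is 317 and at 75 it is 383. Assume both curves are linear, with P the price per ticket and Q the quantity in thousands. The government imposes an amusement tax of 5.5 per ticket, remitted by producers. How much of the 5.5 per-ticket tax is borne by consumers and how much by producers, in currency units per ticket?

Consumers bear 3 per ticket; producers bear 2.5 per ticket.

Demand slope: (316 − 321)/(73 − 72) = -5, so Qd = 681 − 5P.
Supply slope: (383 − 317)/(75 − 64) = 6, so Qs = 6P − 67.
Before the tax: set 681 − 5P = 6P − 67 → P* = 68, Q* = 341.
With the tax collected from producers, supply shifts: Qs = 6(P − 5.5) − 67.
Solving gives Q = 326 with consumers paying 71 and producers receiving 65.5 (the 5.5 wedge).
Burden on consumers: 3; on producers: 2.5. (They sum to 5.5.)
The less price-elastic side of the market bears the larger share of a per-unit tax.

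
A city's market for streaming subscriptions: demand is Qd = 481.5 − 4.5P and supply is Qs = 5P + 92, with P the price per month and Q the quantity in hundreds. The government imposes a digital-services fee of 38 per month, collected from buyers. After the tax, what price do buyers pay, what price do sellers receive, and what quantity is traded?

Buyers pay 61; sellers receive 23; quantity = 207.

Before the tax: set 481.5 − 4.5P = 5P + 92 → P* = 41, Q* = 297.
With the tax collected from buyers, demand (in seller-price terms) shifts: Qd = 481.5 − 4.5(P + 38).
New equilibrium: buyers pay 61, sellers receive 23, Q = 207. (Wedge: Pb − Ps = 38.)
The less price-elastic side of the market bears the larger share of a per-unit tax.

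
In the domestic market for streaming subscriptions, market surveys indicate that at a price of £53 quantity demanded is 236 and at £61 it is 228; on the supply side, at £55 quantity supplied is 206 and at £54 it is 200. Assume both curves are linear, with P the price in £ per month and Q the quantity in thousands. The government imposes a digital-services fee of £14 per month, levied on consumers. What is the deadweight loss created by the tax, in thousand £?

Demand slope: (228 − 236)/(61 − 53) = -1, so Qd = 289 − P.
Supply slope: (200 − 206)/(54 − 55) = 6, so Qs = 6P − 124.
Before the tax: set 289 − P = 6P − 124 → P* = £59, Q* = 230.
With the tax collected from consumers, demand (in seller-price terms) shifts: Qd = 289 − (P + 14).
Solving gives Q = 218 with consumers paying £71 and producers receiving £57 (the £14 wedge).
Quantity falls by |ΔQ| = |230 − 218| = 12.
DWL = ½ · t · |ΔQ| = ½ · 14 · 12 = £84.

Deadweight loss = £84 thousand.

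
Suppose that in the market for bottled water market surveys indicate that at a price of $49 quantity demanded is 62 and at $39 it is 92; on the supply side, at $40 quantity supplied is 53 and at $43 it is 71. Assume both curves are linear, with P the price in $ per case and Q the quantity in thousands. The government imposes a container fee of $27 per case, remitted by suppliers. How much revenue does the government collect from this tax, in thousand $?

Demand slope: (92 − 62)/(39 − 49) = -3, so Qd = 209 − 3P.
Supply slope: (71 − 53)/(43 − 40) = 6, so Qs = 6P − 187.
Before the tax: set 209 − 3P = 6P − 187 → P* = $44, Q* = 77.
With the tax collected from suppliers, supply shifts: Qs = 6(P − 27) − 187.
New equilibrium: buyers pay $62, suppliers receive $35, Q = 23. (Wedge: Pb − Ps = 27.)
Revenue = t · Q = 27 · 23 = $621.

Tax revenue = $621 thousand.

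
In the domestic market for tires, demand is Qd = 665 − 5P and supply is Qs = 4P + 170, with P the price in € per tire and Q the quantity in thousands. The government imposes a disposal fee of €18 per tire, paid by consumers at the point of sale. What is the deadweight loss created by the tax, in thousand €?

Deadweight loss = €360 thousand.

Without the tax, 665 − 5P = 4P + 170 gives 9P = 495, so P* = €55 and Q* = 390.
With the tax collected from consumers, demand (in seller-price terms) shifts: Qd = 665 − 5(P + 18).
Solving gives Q = 350 with consumers paying €63 and sellers receiving €45 (the €18 wedge).
Quantity falls by |ΔQ| = |390 − 350| = 40.
DWL = ½ · t · |ΔQ| = ½ · 18 · 40 = €360.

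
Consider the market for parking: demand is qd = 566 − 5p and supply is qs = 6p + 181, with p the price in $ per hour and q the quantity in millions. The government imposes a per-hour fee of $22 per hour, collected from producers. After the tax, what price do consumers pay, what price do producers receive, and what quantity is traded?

Consumers pay $47; producers receive $25; quantity = 331.

Without the tax, 566 − 5p = 6p + 181 gives 11p = 385, so p* = $35 and q* = 391.
With the tax collected from producers, supply shifts: qs = 6(p − 22) + 181.
New equilibrium: consumers pay $47, producers receive $25, q = 331. (Wedge: pb − ps = 22.)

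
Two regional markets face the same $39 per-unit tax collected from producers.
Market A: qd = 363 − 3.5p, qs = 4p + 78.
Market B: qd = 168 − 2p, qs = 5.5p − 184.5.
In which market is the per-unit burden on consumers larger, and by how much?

Market B, by $7.8.

Market A: pre-tax p* = $38, q* = 230; post-tax q = 157.2; per-unit burden on consumers = $20.8.
Market B: pre-tax p* = $47, q* = 74; post-tax q = 16.8; per-unit burden on consumers = $28.6.
Difference: $20.8 vs $28.6 → market B is larger by $7.8.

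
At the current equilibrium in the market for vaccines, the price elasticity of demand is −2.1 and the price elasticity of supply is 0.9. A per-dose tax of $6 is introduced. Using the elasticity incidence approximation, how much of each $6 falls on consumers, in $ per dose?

Consumers bear ≈ $1.8 per dose.

Incidence ratio: consumers' share ≈ εs / (εs + |εd|) = 0.9 / (0.9 + 2.1) = 0.3.
So consumers bear ≈ 0.3 × $6 = $1.8; sellers bear $4.2.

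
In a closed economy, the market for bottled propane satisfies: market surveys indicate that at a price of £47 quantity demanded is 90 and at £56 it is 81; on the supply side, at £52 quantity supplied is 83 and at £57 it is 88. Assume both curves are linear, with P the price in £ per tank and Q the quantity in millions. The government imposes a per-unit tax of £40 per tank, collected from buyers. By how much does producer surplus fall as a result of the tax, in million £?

Demand slope: (81 − 90)/(56 − 47) = -1, so Qd = 137 − P.
Supply slope: (88 − 83)/(57 − 52) = 1, so Qs = P + 31.
Without the tax, 137 − P = P + 31 gives 2P = 106, so P* = £53 and Q* = 84.
With the tax collected from buyers, demand (in seller-price terms) shifts: Qd = 137 − (P + 40).
New equilibrium: buyers pay £73, suppliers receive £33, Q = 64. (Wedge: Pb − Ps = 40.)
ΔPS is the trapezoid between Q = 64 and Q = 84 of height £20: ½ · (84 + 64) · 20 = £1480.

Producer surplus falls by £1480 million.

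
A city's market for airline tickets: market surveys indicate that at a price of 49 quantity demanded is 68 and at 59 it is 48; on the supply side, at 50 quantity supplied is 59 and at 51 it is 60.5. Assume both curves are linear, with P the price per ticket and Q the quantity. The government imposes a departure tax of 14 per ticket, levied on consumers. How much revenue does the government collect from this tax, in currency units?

Tax revenue = 700.

Demand slope: (48 − 68)/(59 − 49) = -2, so Qd = 166 − 2P.
Supply slope: (60.5 − 59)/(51 − 50) = 1.5, so Qs = 1.5P − 16.
Without the tax, 166 − 2P = 1.5P − 16 gives 3.5P = 182, so P* = 52 and Q* = 62.
With the tax collected from consumers, demand (in seller-price terms) shifts: Qd = 166 − 2(P + 14).
New equilibrium: consumers pay 58, producers receive 44, Q = 50. (Wedge: Pb − Ps = 14.)
Revenue = t · Q = 14 · 50 = 700.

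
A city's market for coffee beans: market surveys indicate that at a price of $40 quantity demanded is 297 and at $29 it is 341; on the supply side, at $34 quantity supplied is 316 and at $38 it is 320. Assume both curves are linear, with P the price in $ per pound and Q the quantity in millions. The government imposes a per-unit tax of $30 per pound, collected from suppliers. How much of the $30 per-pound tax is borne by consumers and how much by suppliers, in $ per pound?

Consumers bear $6 per pound; suppliers bear $24 per pound.

Demand slope: (341 − 297)/(29 − 40) = -4, so Qd = 457 − 4P.
Supply slope: (320 − 316)/(38 − 34) = 1, so Qs = P + 282.
Before the tax: set 457 − 4P = P + 282 → P* = $35, Q* = 317.
With the tax collected from suppliers, supply shifts: Qs = (P − 30) + 282.
Solving gives Q = 293 with consumers paying $41 and suppliers receiving $11 (the $30 wedge).
Burden on consumers: $6; on suppliers: $24. (They sum to $30.)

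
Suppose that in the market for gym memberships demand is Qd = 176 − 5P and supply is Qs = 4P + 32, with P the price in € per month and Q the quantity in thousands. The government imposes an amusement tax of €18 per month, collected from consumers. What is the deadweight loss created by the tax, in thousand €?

Without the tax, 176 − 5P = 4P + 32 gives 9P = 144, so P* = €16 and Q* = 96.
With the tax collected from consumers, demand (in seller-price terms) shifts: Qd = 176 − 5(P + 18).
Solving gives Q = 56 with consumers paying €24 and sellers receiving €6 (the €18 wedge).
Quantity falls by |ΔQ| = |96 − 56| = 40.
DWL = ½ · t · |ΔQ| = ½ · 18 · 40 = €360.

Deadweight loss = €360 thousand.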